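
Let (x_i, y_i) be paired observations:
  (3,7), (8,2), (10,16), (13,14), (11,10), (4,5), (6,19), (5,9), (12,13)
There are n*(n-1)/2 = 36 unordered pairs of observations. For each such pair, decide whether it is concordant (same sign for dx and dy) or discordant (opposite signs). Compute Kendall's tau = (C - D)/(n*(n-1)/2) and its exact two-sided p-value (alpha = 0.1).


Step 1: Enumerate the 36 unordered pairs (i,j) with i<j and classify each by sign(x_j-x_i) * sign(y_j-y_i).
  (1,2):dx=+5,dy=-5->D; (1,3):dx=+7,dy=+9->C; (1,4):dx=+10,dy=+7->C; (1,5):dx=+8,dy=+3->C
  (1,6):dx=+1,dy=-2->D; (1,7):dx=+3,dy=+12->C; (1,8):dx=+2,dy=+2->C; (1,9):dx=+9,dy=+6->C
  (2,3):dx=+2,dy=+14->C; (2,4):dx=+5,dy=+12->C; (2,5):dx=+3,dy=+8->C; (2,6):dx=-4,dy=+3->D
  (2,7):dx=-2,dy=+17->D; (2,8):dx=-3,dy=+7->D; (2,9):dx=+4,dy=+11->C; (3,4):dx=+3,dy=-2->D
  (3,5):dx=+1,dy=-6->D; (3,6):dx=-6,dy=-11->C; (3,7):dx=-4,dy=+3->D; (3,8):dx=-5,dy=-7->C
  (3,9):dx=+2,dy=-3->D; (4,5):dx=-2,dy=-4->C; (4,6):dx=-9,dy=-9->C; (4,7):dx=-7,dy=+5->D
  (4,8):dx=-8,dy=-5->C; (4,9):dx=-1,dy=-1->C; (5,6):dx=-7,dy=-5->C; (5,7):dx=-5,dy=+9->D
  (5,8):dx=-6,dy=-1->C; (5,9):dx=+1,dy=+3->C; (6,7):dx=+2,dy=+14->C; (6,8):dx=+1,dy=+4->C
  (6,9):dx=+8,dy=+8->C; (7,8):dx=-1,dy=-10->C; (7,9):dx=+6,dy=-6->D; (8,9):dx=+7,dy=+4->C
Step 2: C = 24, D = 12, total pairs = 36.
Step 3: tau = (C - D)/(n(n-1)/2) = (24 - 12)/36 = 0.333333.
Step 4: Exact two-sided p-value (enumerate n! = 362880 permutations of y under H0): p = 0.259518.
Step 5: alpha = 0.1. fail to reject H0.

tau_b = 0.3333 (C=24, D=12), p = 0.259518, fail to reject H0.


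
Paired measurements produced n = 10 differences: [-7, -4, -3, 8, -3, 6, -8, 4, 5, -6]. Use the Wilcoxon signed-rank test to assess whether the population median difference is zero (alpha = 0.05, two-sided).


Step 1: Drop any zero differences (none here) and take |d_i|.
|d| = [7, 4, 3, 8, 3, 6, 8, 4, 5, 6]
Step 2: Midrank |d_i| (ties get averaged ranks).
ranks: |7|->8, |4|->3.5, |3|->1.5, |8|->9.5, |3|->1.5, |6|->6.5, |8|->9.5, |4|->3.5, |5|->5, |6|->6.5
Step 3: Attach original signs; sum ranks with positive sign and with negative sign.
W+ = 9.5 + 6.5 + 3.5 + 5 = 24.5
W- = 8 + 3.5 + 1.5 + 1.5 + 9.5 + 6.5 = 30.5
(Check: W+ + W- = 55 should equal n(n+1)/2 = 55.)
Step 4: Test statistic W = min(W+, W-) = 24.5.
Step 5: Ties in |d|, so use the tie-corrected normal approximation.
        E[W] = n(n+1)/4 = 10*11/4 = 27.5.
        Tie groups: |d|=3 (t=2), |d|=4 (t=2), |d|=6 (t=2), |d|=8 (t=2); sum(t^3 - t) = 24.
        Var[W] = n(n+1)(2n+1)/24 - sum(t^3-t)/48 = 2310/24 - 24/48 = 95.75.
        z = (W - E[W]) / sqrt(Var[W]) = (24.5 - 27.5) / 9.7852 = -0.3066.
        Two-sided p = 2*Phi(z) = 0.759159.
Step 6: alpha = 0.05. fail to reject H0.

W+ = 24.5, W- = 30.5, W = min = 24.5, p = 0.759159, fail to reject H0.


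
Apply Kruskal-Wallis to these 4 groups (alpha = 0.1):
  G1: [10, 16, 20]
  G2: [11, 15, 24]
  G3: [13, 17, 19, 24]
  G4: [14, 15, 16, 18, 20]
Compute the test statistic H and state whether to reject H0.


Step 1: Combine all N = 15 observations and assign midranks.
sorted (value, group, rank): (10,G1,1), (11,G2,2), (13,G3,3), (14,G4,4), (15,G2,5.5), (15,G4,5.5), (16,G1,7.5), (16,G4,7.5), (17,G3,9), (18,G4,10), (19,G3,11), (20,G1,12.5), (20,G4,12.5), (24,G2,14.5), (24,G3,14.5)
Step 2: Sum ranks within each group.
R_1 = 21 (n_1 = 3)
R_2 = 22 (n_2 = 3)
R_3 = 37.5 (n_3 = 4)
R_4 = 39.5 (n_4 = 5)
Step 3: H = 12/(N(N+1)) * sum(R_i^2/n_i) - 3(N+1)
     = 12/(15*16) * (21^2/3 + 22^2/3 + 37.5^2/4 + 39.5^2/5) - 3*16
     = 0.050000 * 971.946 - 48
     = 0.597292.
Step 4: Ties present; correction factor C = 1 - 24/(15^3 - 15) = 0.992857. Corrected H = 0.597292 / 0.992857 = 0.601589.
Step 5: Under H0, H ~ chi^2(3); p-value = 0.896069.
Step 6: alpha = 0.1. fail to reject H0.

H = 0.6016, df = 3, p = 0.896069, fail to reject H0.


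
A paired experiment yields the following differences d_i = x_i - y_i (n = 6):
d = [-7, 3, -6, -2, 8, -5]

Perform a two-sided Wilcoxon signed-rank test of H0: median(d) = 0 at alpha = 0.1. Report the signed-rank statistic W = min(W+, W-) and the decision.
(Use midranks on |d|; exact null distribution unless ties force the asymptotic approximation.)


Step 1: Drop any zero differences (none here) and take |d_i|.
|d| = [7, 3, 6, 2, 8, 5]
Step 2: Midrank |d_i| (ties get averaged ranks).
ranks: |7|->5, |3|->2, |6|->4, |2|->1, |8|->6, |5|->3
Step 3: Attach original signs; sum ranks with positive sign and with negative sign.
W+ = 2 + 6 = 8
W- = 5 + 4 + 1 + 3 = 13
(Check: W+ + W- = 21 should equal n(n+1)/2 = 21.)
Step 4: Test statistic W = min(W+, W-) = 8.
Step 5: No ties, so the exact null distribution over the 2^6 = 64 sign assignments gives the two-sided p-value = 0.687500.
Step 6: alpha = 0.1. fail to reject H0.

W+ = 8, W- = 13, W = min = 8, p = 0.687500, fail to reject H0.


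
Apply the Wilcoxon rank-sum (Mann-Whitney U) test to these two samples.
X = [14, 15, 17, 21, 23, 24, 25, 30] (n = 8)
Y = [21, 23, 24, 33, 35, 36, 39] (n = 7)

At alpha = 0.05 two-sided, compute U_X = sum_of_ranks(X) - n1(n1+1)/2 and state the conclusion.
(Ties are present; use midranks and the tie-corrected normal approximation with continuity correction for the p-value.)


Step 1: Combine and sort all 15 observations; assign midranks.
sorted (value, group): (14,X), (15,X), (17,X), (21,X), (21,Y), (23,X), (23,Y), (24,X), (24,Y), (25,X), (30,X), (33,Y), (35,Y), (36,Y), (39,Y)
ranks: 14->1, 15->2, 17->3, 21->4.5, 21->4.5, 23->6.5, 23->6.5, 24->8.5, 24->8.5, 25->10, 30->11, 33->12, 35->13, 36->14, 39->15
Step 2: Rank sum for X: R1 = 1 + 2 + 3 + 4.5 + 6.5 + 8.5 + 10 + 11 = 46.5.
Step 3: U_X = R1 - n1(n1+1)/2 = 46.5 - 8*9/2 = 46.5 - 36 = 10.5.
       U_Y = n1*n2 - U_X = 56 - 10.5 = 45.5.
Step 4: Ties are present, so use the tie-corrected normal approximation (with continuity correction) for the p-value.
Step 5: p-value = 0.048534; compare to alpha = 0.05. reject H0.

U_X = 10.5, p = 0.048534, reject H0 at alpha = 0.05.


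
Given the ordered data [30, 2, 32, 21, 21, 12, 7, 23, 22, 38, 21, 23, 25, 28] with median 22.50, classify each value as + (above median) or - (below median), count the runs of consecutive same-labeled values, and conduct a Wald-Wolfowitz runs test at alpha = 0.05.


Step 1: Compute median = 22.50; label A = above, B = below.
Labels in order: ABABBBBABABAAA  (n_A = 7, n_B = 7)
Step 2: Count runs R = 9.
Step 3: Under H0 (random ordering), E[R] = 2*n_A*n_B/(n_A+n_B) + 1 = 2*7*7/14 + 1 = 8.0000.
        Var[R] = 2*n_A*n_B*(2*n_A*n_B - n_A - n_B) / ((n_A+n_B)^2 * (n_A+n_B-1)) = 8232/2548 = 3.2308.
        SD[R] = 1.7974.
Step 4: Continuity-corrected z = (R - 0.5 - E[R]) / SD[R] = (9 - 0.5 - 8.0000) / 1.7974 = 0.2782.
Step 5: Two-sided p-value via normal approximation = 2*(1 - Phi(|z|)) = 0.780879.
Step 6: alpha = 0.05. fail to reject H0.

R = 9, z = 0.2782, p = 0.780879, fail to reject H0.


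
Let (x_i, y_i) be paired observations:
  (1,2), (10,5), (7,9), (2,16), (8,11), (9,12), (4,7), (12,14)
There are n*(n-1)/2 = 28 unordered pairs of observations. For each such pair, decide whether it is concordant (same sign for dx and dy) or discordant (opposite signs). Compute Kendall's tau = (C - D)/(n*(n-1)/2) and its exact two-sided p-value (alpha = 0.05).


Step 1: Enumerate the 28 unordered pairs (i,j) with i<j and classify each by sign(x_j-x_i) * sign(y_j-y_i).
  (1,2):dx=+9,dy=+3->C; (1,3):dx=+6,dy=+7->C; (1,4):dx=+1,dy=+14->C; (1,5):dx=+7,dy=+9->C
  (1,6):dx=+8,dy=+10->C; (1,7):dx=+3,dy=+5->C; (1,8):dx=+11,dy=+12->C; (2,3):dx=-3,dy=+4->D
  (2,4):dx=-8,dy=+11->D; (2,5):dx=-2,dy=+6->D; (2,6):dx=-1,dy=+7->D; (2,7):dx=-6,dy=+2->D
  (2,8):dx=+2,dy=+9->C; (3,4):dx=-5,dy=+7->D; (3,5):dx=+1,dy=+2->C; (3,6):dx=+2,dy=+3->C
  (3,7):dx=-3,dy=-2->C; (3,8):dx=+5,dy=+5->C; (4,5):dx=+6,dy=-5->D; (4,6):dx=+7,dy=-4->D
  (4,7):dx=+2,dy=-9->D; (4,8):dx=+10,dy=-2->D; (5,6):dx=+1,dy=+1->C; (5,7):dx=-4,dy=-4->C
  (5,8):dx=+4,dy=+3->C; (6,7):dx=-5,dy=-5->C; (6,8):dx=+3,dy=+2->C; (7,8):dx=+8,dy=+7->C
Step 2: C = 18, D = 10, total pairs = 28.
Step 3: tau = (C - D)/(n(n-1)/2) = (18 - 10)/28 = 0.285714.
Step 4: Exact two-sided p-value (enumerate n! = 40320 permutations of y under H0): p = 0.398760.
Step 5: alpha = 0.05. fail to reject H0.

tau_b = 0.2857 (C=18, D=10), p = 0.398760, fail to reject H0.


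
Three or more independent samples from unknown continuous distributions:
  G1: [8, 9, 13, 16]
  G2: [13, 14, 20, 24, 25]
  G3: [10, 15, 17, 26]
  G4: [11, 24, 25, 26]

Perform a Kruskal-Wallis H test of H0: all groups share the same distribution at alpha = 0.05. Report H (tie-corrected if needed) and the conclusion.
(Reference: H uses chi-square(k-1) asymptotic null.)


Step 1: Combine all N = 17 observations and assign midranks.
sorted (value, group, rank): (8,G1,1), (9,G1,2), (10,G3,3), (11,G4,4), (13,G1,5.5), (13,G2,5.5), (14,G2,7), (15,G3,8), (16,G1,9), (17,G3,10), (20,G2,11), (24,G2,12.5), (24,G4,12.5), (25,G2,14.5), (25,G4,14.5), (26,G3,16.5), (26,G4,16.5)
Step 2: Sum ranks within each group.
R_1 = 17.5 (n_1 = 4)
R_2 = 50.5 (n_2 = 5)
R_3 = 37.5 (n_3 = 4)
R_4 = 47.5 (n_4 = 4)
Step 3: H = 12/(N(N+1)) * sum(R_i^2/n_i) - 3(N+1)
     = 12/(17*18) * (17.5^2/4 + 50.5^2/5 + 37.5^2/4 + 47.5^2/4) - 3*18
     = 0.039216 * 1502.24 - 54
     = 4.911275.
Step 4: Ties present; correction factor C = 1 - 24/(17^3 - 17) = 0.995098. Corrected H = 4.911275 / 0.995098 = 4.935468.
Step 5: Under H0, H ~ chi^2(3); p-value = 0.176584.
Step 6: alpha = 0.05. fail to reject H0.

H = 4.9355, df = 3, p = 0.176584, fail to reject H0.


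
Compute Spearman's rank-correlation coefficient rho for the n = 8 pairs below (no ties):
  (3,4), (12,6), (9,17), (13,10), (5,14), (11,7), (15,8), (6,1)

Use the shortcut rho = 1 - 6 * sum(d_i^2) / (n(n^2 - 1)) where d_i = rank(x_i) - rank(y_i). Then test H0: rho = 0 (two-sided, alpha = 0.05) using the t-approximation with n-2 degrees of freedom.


Step 1: Rank x and y separately (midranks; no ties here).
rank(x): 3->1, 12->6, 9->4, 13->7, 5->2, 11->5, 15->8, 6->3
rank(y): 4->2, 6->3, 17->8, 10->6, 14->7, 7->4, 8->5, 1->1
Step 2: d_i = R_x(i) - R_y(i); compute d_i^2.
  (1-2)^2=1, (6-3)^2=9, (4-8)^2=16, (7-6)^2=1, (2-7)^2=25, (5-4)^2=1, (8-5)^2=9, (3-1)^2=4
sum(d^2) = 66.
Step 3: rho = 1 - 6*66 / (8*(8^2 - 1)) = 1 - 396/504 = 0.214286.
Step 4: Under H0, t = rho * sqrt((n-2)/(1-rho^2)) = 0.5374 ~ t(6).
Step 5: Two-sided p-value from the t-distribution with 6 df = 0.610344.
Step 6: alpha = 0.05. fail to reject H0.

rho = 0.2143, p = 0.610344, fail to reject H0 at alpha = 0.05.


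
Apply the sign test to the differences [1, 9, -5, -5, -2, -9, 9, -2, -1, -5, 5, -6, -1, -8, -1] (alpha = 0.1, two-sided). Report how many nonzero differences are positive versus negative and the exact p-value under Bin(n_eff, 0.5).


Step 1: Discard zero differences. Original n = 15; n_eff = number of nonzero differences = 15.
Nonzero differences (with sign): +1, +9, -5, -5, -2, -9, +9, -2, -1, -5, +5, -6, -1, -8, -1
Step 2: Count signs: positive = 4, negative = 11.
Step 3: Under H0: P(positive) = 0.5, so the number of positives S ~ Bin(15, 0.5).
Step 4: Two-sided exact p-value = sum of Bin(15,0.5) probabilities at or below the observed probability = 0.118469.
Step 5: alpha = 0.1. fail to reject H0.

n_eff = 15, pos = 4, neg = 11, p = 0.118469, fail to reject H0.


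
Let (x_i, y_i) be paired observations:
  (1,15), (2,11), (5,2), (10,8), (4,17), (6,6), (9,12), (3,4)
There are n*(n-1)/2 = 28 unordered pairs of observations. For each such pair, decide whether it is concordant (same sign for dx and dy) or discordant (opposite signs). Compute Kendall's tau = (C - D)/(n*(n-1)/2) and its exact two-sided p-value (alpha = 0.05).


Step 1: Enumerate the 28 unordered pairs (i,j) with i<j and classify each by sign(x_j-x_i) * sign(y_j-y_i).
  (1,2):dx=+1,dy=-4->D; (1,3):dx=+4,dy=-13->D; (1,4):dx=+9,dy=-7->D; (1,5):dx=+3,dy=+2->C
  (1,6):dx=+5,dy=-9->D; (1,7):dx=+8,dy=-3->D; (1,8):dx=+2,dy=-11->D; (2,3):dx=+3,dy=-9->D
  (2,4):dx=+8,dy=-3->D; (2,5):dx=+2,dy=+6->C; (2,6):dx=+4,dy=-5->D; (2,7):dx=+7,dy=+1->C
  (2,8):dx=+1,dy=-7->D; (3,4):dx=+5,dy=+6->C; (3,5):dx=-1,dy=+15->D; (3,6):dx=+1,dy=+4->C
  (3,7):dx=+4,dy=+10->C; (3,8):dx=-2,dy=+2->D; (4,5):dx=-6,dy=+9->D; (4,6):dx=-4,dy=-2->C
  (4,7):dx=-1,dy=+4->D; (4,8):dx=-7,dy=-4->C; (5,6):dx=+2,dy=-11->D; (5,7):dx=+5,dy=-5->D
  (5,8):dx=-1,dy=-13->C; (6,7):dx=+3,dy=+6->C; (6,8):dx=-3,dy=-2->C; (7,8):dx=-6,dy=-8->C
Step 2: C = 12, D = 16, total pairs = 28.
Step 3: tau = (C - D)/(n(n-1)/2) = (12 - 16)/28 = -0.142857.
Step 4: Exact two-sided p-value (enumerate n! = 40320 permutations of y under H0): p = 0.719544.
Step 5: alpha = 0.05. fail to reject H0.

tau_b = -0.1429 (C=12, D=16), p = 0.719544, fail to reject H0.


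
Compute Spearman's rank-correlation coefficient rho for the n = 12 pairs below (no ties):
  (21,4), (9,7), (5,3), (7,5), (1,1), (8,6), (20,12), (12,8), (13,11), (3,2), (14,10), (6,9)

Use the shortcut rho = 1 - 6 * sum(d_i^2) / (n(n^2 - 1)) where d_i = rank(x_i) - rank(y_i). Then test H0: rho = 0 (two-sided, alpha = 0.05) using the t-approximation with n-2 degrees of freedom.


Step 1: Rank x and y separately (midranks; no ties here).
rank(x): 21->12, 9->7, 5->3, 7->5, 1->1, 8->6, 20->11, 12->8, 13->9, 3->2, 14->10, 6->4
rank(y): 4->4, 7->7, 3->3, 5->5, 1->1, 6->6, 12->12, 8->8, 11->11, 2->2, 10->10, 9->9
Step 2: d_i = R_x(i) - R_y(i); compute d_i^2.
  (12-4)^2=64, (7-7)^2=0, (3-3)^2=0, (5-5)^2=0, (1-1)^2=0, (6-6)^2=0, (11-12)^2=1, (8-8)^2=0, (9-11)^2=4, (2-2)^2=0, (10-10)^2=0, (4-9)^2=25
sum(d^2) = 94.
Step 3: rho = 1 - 6*94 / (12*(12^2 - 1)) = 1 - 564/1716 = 0.671329.
Step 4: Under H0, t = rho * sqrt((n-2)/(1-rho^2)) = 2.8643 ~ t(10).
Step 5: Two-sided p-value from the t-distribution with 10 df = 0.016831.
Step 6: alpha = 0.05. reject H0.

rho = 0.6713, p = 0.016831, reject H0 at alpha = 0.05.


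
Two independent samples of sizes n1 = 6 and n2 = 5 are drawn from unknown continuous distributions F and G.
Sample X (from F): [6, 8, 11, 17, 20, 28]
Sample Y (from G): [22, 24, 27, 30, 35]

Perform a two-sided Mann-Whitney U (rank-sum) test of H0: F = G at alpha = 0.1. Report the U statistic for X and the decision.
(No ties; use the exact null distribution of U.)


Step 1: Combine and sort all 11 observations; assign midranks.
sorted (value, group): (6,X), (8,X), (11,X), (17,X), (20,X), (22,Y), (24,Y), (27,Y), (28,X), (30,Y), (35,Y)
ranks: 6->1, 8->2, 11->3, 17->4, 20->5, 22->6, 24->7, 27->8, 28->9, 30->10, 35->11
Step 2: Rank sum for X: R1 = 1 + 2 + 3 + 4 + 5 + 9 = 24.
Step 3: U_X = R1 - n1(n1+1)/2 = 24 - 6*7/2 = 24 - 21 = 3.
       U_Y = n1*n2 - U_X = 30 - 3 = 27.
Step 4: No ties, so the exact null distribution of U (based on enumerating the C(11,6) = 462 equally likely rank assignments) gives the two-sided p-value.
Step 5: p-value = 0.030303; compare to alpha = 0.1. reject H0.

U_X = 3, p = 0.030303, reject H0 at alpha = 0.1.


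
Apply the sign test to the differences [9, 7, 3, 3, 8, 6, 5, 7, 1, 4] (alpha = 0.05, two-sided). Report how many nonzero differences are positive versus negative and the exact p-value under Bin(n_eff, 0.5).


Step 1: Discard zero differences. Original n = 10; n_eff = number of nonzero differences = 10.
Nonzero differences (with sign): +9, +7, +3, +3, +8, +6, +5, +7, +1, +4
Step 2: Count signs: positive = 10, negative = 0.
Step 3: Under H0: P(positive) = 0.5, so the number of positives S ~ Bin(10, 0.5).
Step 4: Two-sided exact p-value = sum of Bin(10,0.5) probabilities at or below the observed probability = 0.001953.
Step 5: alpha = 0.05. reject H0.

n_eff = 10, pos = 10, neg = 0, p = 0.001953, reject H0.


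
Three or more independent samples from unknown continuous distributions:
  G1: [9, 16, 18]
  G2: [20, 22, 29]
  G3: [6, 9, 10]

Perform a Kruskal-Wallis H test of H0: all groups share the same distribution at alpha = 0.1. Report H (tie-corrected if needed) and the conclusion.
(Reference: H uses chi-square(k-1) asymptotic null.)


Step 1: Combine all N = 9 observations and assign midranks.
sorted (value, group, rank): (6,G3,1), (9,G1,2.5), (9,G3,2.5), (10,G3,4), (16,G1,5), (18,G1,6), (20,G2,7), (22,G2,8), (29,G2,9)
Step 2: Sum ranks within each group.
R_1 = 13.5 (n_1 = 3)
R_2 = 24 (n_2 = 3)
R_3 = 7.5 (n_3 = 3)
Step 3: H = 12/(N(N+1)) * sum(R_i^2/n_i) - 3(N+1)
     = 12/(9*10) * (13.5^2/3 + 24^2/3 + 7.5^2/3) - 3*10
     = 0.133333 * 271.5 - 30
     = 6.200000.
Step 4: Ties present; correction factor C = 1 - 6/(9^3 - 9) = 0.991667. Corrected H = 6.200000 / 0.991667 = 6.252101.
Step 5: Under H0, H ~ chi^2(2); p-value = 0.043891.
Step 6: alpha = 0.1. reject H0.

H = 6.2521, df = 2, p = 0.043891, reject H0.


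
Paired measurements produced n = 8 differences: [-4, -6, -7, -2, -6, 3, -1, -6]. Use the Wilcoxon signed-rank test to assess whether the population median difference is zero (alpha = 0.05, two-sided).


Step 1: Drop any zero differences (none here) and take |d_i|.
|d| = [4, 6, 7, 2, 6, 3, 1, 6]
Step 2: Midrank |d_i| (ties get averaged ranks).
ranks: |4|->4, |6|->6, |7|->8, |2|->2, |6|->6, |3|->3, |1|->1, |6|->6
Step 3: Attach original signs; sum ranks with positive sign and with negative sign.
W+ = 3 = 3
W- = 4 + 6 + 8 + 2 + 6 + 1 + 6 = 33
(Check: W+ + W- = 36 should equal n(n+1)/2 = 36.)
Step 4: Test statistic W = min(W+, W-) = 3.
Step 5: Ties in |d|, so use the tie-corrected normal approximation.
        E[W] = n(n+1)/4 = 8*9/4 = 18.
        Tie groups: |d|=6 (t=3); sum(t^3 - t) = 24.
        Var[W] = n(n+1)(2n+1)/24 - sum(t^3-t)/48 = 1224/24 - 24/48 = 50.5.
        z = (W - E[W]) / sqrt(Var[W]) = (3 - 18) / 7.1063 = -2.1108.
        Two-sided p = 2*Phi(z) = 0.034790.
Step 6: alpha = 0.05. reject H0.

W+ = 3, W- = 33, W = min = 3, p = 0.034790, reject H0.


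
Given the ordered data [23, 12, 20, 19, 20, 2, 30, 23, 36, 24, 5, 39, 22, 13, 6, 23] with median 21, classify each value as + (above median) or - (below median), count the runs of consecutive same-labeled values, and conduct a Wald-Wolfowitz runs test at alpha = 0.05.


Step 1: Compute median = 21; label A = above, B = below.
Labels in order: ABBBBBAAAABAABBA  (n_A = 8, n_B = 8)
Step 2: Count runs R = 7.
Step 3: Under H0 (random ordering), E[R] = 2*n_A*n_B/(n_A+n_B) + 1 = 2*8*8/16 + 1 = 9.0000.
        Var[R] = 2*n_A*n_B*(2*n_A*n_B - n_A - n_B) / ((n_A+n_B)^2 * (n_A+n_B-1)) = 14336/3840 = 3.7333.
        SD[R] = 1.9322.
Step 4: Continuity-corrected z = (R + 0.5 - E[R]) / SD[R] = (7 + 0.5 - 9.0000) / 1.9322 = -0.7763.
Step 5: Two-sided p-value via normal approximation = 2*(1 - Phi(|z|)) = 0.437558.
Step 6: alpha = 0.05. fail to reject H0.

R = 7, z = -0.7763, p = 0.437558, fail to reject H0.


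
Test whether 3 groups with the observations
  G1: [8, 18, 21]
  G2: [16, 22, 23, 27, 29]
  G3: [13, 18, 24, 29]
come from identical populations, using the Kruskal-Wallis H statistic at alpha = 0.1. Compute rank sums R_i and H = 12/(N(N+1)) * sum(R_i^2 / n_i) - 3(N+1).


Step 1: Combine all N = 12 observations and assign midranks.
sorted (value, group, rank): (8,G1,1), (13,G3,2), (16,G2,3), (18,G1,4.5), (18,G3,4.5), (21,G1,6), (22,G2,7), (23,G2,8), (24,G3,9), (27,G2,10), (29,G2,11.5), (29,G3,11.5)
Step 2: Sum ranks within each group.
R_1 = 11.5 (n_1 = 3)
R_2 = 39.5 (n_2 = 5)
R_3 = 27 (n_3 = 4)
Step 3: H = 12/(N(N+1)) * sum(R_i^2/n_i) - 3(N+1)
     = 12/(12*13) * (11.5^2/3 + 39.5^2/5 + 27^2/4) - 3*13
     = 0.076923 * 538.383 - 39
     = 2.414103.
Step 4: Ties present; correction factor C = 1 - 12/(12^3 - 12) = 0.993007. Corrected H = 2.414103 / 0.993007 = 2.431103.
Step 5: Under H0, H ~ chi^2(2); p-value = 0.296546.
Step 6: alpha = 0.1. fail to reject H0.

H = 2.4311, df = 2, p = 0.296546, fail to reject H0.


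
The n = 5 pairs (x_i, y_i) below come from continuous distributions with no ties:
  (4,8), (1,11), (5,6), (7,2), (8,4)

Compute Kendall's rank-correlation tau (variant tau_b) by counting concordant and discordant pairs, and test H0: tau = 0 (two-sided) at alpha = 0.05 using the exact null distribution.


Step 1: Enumerate the 10 unordered pairs (i,j) with i<j and classify each by sign(x_j-x_i) * sign(y_j-y_i).
  (1,2):dx=-3,dy=+3->D; (1,3):dx=+1,dy=-2->D; (1,4):dx=+3,dy=-6->D; (1,5):dx=+4,dy=-4->D
  (2,3):dx=+4,dy=-5->D; (2,4):dx=+6,dy=-9->D; (2,5):dx=+7,dy=-7->D; (3,4):dx=+2,dy=-4->D
  (3,5):dx=+3,dy=-2->D; (4,5):dx=+1,dy=+2->C
Step 2: C = 1, D = 9, total pairs = 10.
Step 3: tau = (C - D)/(n(n-1)/2) = (1 - 9)/10 = -0.800000.
Step 4: Exact two-sided p-value (enumerate n! = 120 permutations of y under H0): p = 0.083333.
Step 5: alpha = 0.05. fail to reject H0.

tau_b = -0.8000 (C=1, D=9), p = 0.083333, fail to reject H0.


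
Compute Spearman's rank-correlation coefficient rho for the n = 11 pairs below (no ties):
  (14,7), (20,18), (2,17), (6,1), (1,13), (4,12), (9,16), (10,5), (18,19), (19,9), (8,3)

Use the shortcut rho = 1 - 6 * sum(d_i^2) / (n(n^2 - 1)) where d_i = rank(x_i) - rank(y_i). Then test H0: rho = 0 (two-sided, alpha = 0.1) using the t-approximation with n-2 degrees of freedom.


Step 1: Rank x and y separately (midranks; no ties here).
rank(x): 14->8, 20->11, 2->2, 6->4, 1->1, 4->3, 9->6, 10->7, 18->9, 19->10, 8->5
rank(y): 7->4, 18->10, 17->9, 1->1, 13->7, 12->6, 16->8, 5->3, 19->11, 9->5, 3->2
Step 2: d_i = R_x(i) - R_y(i); compute d_i^2.
  (8-4)^2=16, (11-10)^2=1, (2-9)^2=49, (4-1)^2=9, (1-7)^2=36, (3-6)^2=9, (6-8)^2=4, (7-3)^2=16, (9-11)^2=4, (10-5)^2=25, (5-2)^2=9
sum(d^2) = 178.
Step 3: rho = 1 - 6*178 / (11*(11^2 - 1)) = 1 - 1068/1320 = 0.190909.
Step 4: Under H0, t = rho * sqrt((n-2)/(1-rho^2)) = 0.5835 ~ t(9).
Step 5: Two-sided p-value from the t-distribution with 9 df = 0.573913.
Step 6: alpha = 0.1. fail to reject H0.

rho = 0.1909, p = 0.573913, fail to reject H0 at alpha = 0.1.


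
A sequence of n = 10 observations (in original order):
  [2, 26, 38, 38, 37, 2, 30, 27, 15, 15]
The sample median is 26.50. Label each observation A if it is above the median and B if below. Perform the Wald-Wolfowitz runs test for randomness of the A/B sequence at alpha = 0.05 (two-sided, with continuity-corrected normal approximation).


Step 1: Compute median = 26.50; label A = above, B = below.
Labels in order: BBAAABAABB  (n_A = 5, n_B = 5)
Step 2: Count runs R = 5.
Step 3: Under H0 (random ordering), E[R] = 2*n_A*n_B/(n_A+n_B) + 1 = 2*5*5/10 + 1 = 6.0000.
        Var[R] = 2*n_A*n_B*(2*n_A*n_B - n_A - n_B) / ((n_A+n_B)^2 * (n_A+n_B-1)) = 2000/900 = 2.2222.
        SD[R] = 1.4907.
Step 4: Continuity-corrected z = (R + 0.5 - E[R]) / SD[R] = (5 + 0.5 - 6.0000) / 1.4907 = -0.3354.
Step 5: Two-sided p-value via normal approximation = 2*(1 - Phi(|z|)) = 0.737316.
Step 6: alpha = 0.05. fail to reject H0.

R = 5, z = -0.3354, p = 0.737316, fail to reject H0.


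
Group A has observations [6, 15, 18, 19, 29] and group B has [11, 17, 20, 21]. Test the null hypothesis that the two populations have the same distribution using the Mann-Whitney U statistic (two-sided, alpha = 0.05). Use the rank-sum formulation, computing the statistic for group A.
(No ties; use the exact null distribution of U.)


Step 1: Combine and sort all 9 observations; assign midranks.
sorted (value, group): (6,X), (11,Y), (15,X), (17,Y), (18,X), (19,X), (20,Y), (21,Y), (29,X)
ranks: 6->1, 11->2, 15->3, 17->4, 18->5, 19->6, 20->7, 21->8, 29->9
Step 2: Rank sum for X: R1 = 1 + 3 + 5 + 6 + 9 = 24.
Step 3: U_X = R1 - n1(n1+1)/2 = 24 - 5*6/2 = 24 - 15 = 9.
       U_Y = n1*n2 - U_X = 20 - 9 = 11.
Step 4: No ties, so the exact null distribution of U (based on enumerating the C(9,5) = 126 equally likely rank assignments) gives the two-sided p-value.
Step 5: p-value = 0.904762; compare to alpha = 0.05. fail to reject H0.

U_X = 9, p = 0.904762, fail to reject H0 at alpha = 0.05.


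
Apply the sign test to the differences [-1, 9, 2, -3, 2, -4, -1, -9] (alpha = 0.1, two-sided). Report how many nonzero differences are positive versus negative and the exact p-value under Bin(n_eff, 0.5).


Step 1: Discard zero differences. Original n = 8; n_eff = number of nonzero differences = 8.
Nonzero differences (with sign): -1, +9, +2, -3, +2, -4, -1, -9
Step 2: Count signs: positive = 3, negative = 5.
Step 3: Under H0: P(positive) = 0.5, so the number of positives S ~ Bin(8, 0.5).
Step 4: Two-sided exact p-value = sum of Bin(8,0.5) probabilities at or below the observed probability = 0.726562.
Step 5: alpha = 0.1. fail to reject H0.

n_eff = 8, pos = 3, neg = 5, p = 0.726562, fail to reject H0.


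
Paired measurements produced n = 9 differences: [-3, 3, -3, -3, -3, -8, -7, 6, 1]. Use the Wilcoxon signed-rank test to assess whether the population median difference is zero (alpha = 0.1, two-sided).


Step 1: Drop any zero differences (none here) and take |d_i|.
|d| = [3, 3, 3, 3, 3, 8, 7, 6, 1]
Step 2: Midrank |d_i| (ties get averaged ranks).
ranks: |3|->4, |3|->4, |3|->4, |3|->4, |3|->4, |8|->9, |7|->8, |6|->7, |1|->1
Step 3: Attach original signs; sum ranks with positive sign and with negative sign.
W+ = 4 + 7 + 1 = 12
W- = 4 + 4 + 4 + 4 + 9 + 8 = 33
(Check: W+ + W- = 45 should equal n(n+1)/2 = 45.)
Step 4: Test statistic W = min(W+, W-) = 12.
Step 5: Ties in |d|, so use the tie-corrected normal approximation.
        E[W] = n(n+1)/4 = 9*10/4 = 22.5.
        Tie groups: |d|=3 (t=5); sum(t^3 - t) = 120.
        Var[W] = n(n+1)(2n+1)/24 - sum(t^3-t)/48 = 1710/24 - 120/48 = 68.75.
        z = (W - E[W]) / sqrt(Var[W]) = (12 - 22.5) / 8.2916 = -1.2663.
        Two-sided p = 2*Phi(z) = 0.205389.
Step 6: alpha = 0.1. fail to reject H0.

W+ = 12, W- = 33, W = min = 12, p = 0.205389, fail to reject H0.


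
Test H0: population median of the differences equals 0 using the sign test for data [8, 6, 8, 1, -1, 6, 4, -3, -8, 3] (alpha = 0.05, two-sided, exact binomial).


Step 1: Discard zero differences. Original n = 10; n_eff = number of nonzero differences = 10.
Nonzero differences (with sign): +8, +6, +8, +1, -1, +6, +4, -3, -8, +3
Step 2: Count signs: positive = 7, negative = 3.
Step 3: Under H0: P(positive) = 0.5, so the number of positives S ~ Bin(10, 0.5).
Step 4: Two-sided exact p-value = sum of Bin(10,0.5) probabilities at or below the observed probability = 0.343750.
Step 5: alpha = 0.05. fail to reject H0.

n_eff = 10, pos = 7, neg = 3, p = 0.343750, fail to reject H0.


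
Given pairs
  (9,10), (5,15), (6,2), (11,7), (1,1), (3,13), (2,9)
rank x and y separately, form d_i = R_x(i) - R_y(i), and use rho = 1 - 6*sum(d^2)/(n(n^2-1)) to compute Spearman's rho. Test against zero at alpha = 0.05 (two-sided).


Step 1: Rank x and y separately (midranks; no ties here).
rank(x): 9->6, 5->4, 6->5, 11->7, 1->1, 3->3, 2->2
rank(y): 10->5, 15->7, 2->2, 7->3, 1->1, 13->6, 9->4
Step 2: d_i = R_x(i) - R_y(i); compute d_i^2.
  (6-5)^2=1, (4-7)^2=9, (5-2)^2=9, (7-3)^2=16, (1-1)^2=0, (3-6)^2=9, (2-4)^2=4
sum(d^2) = 48.
Step 3: rho = 1 - 6*48 / (7*(7^2 - 1)) = 1 - 288/336 = 0.142857.
Step 4: Under H0, t = rho * sqrt((n-2)/(1-rho^2)) = 0.3227 ~ t(5).
Step 5: Two-sided p-value from the t-distribution with 5 df = 0.759945.
Step 6: alpha = 0.05. fail to reject H0.

rho = 0.1429, p = 0.759945, fail to reject H0 at alpha = 0.05.


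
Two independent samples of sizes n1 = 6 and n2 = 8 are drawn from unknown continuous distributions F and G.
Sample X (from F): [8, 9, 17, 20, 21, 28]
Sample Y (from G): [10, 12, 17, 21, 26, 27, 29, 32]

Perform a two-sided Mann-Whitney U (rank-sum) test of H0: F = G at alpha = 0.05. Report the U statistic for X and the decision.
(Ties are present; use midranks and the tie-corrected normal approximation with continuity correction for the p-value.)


Step 1: Combine and sort all 14 observations; assign midranks.
sorted (value, group): (8,X), (9,X), (10,Y), (12,Y), (17,X), (17,Y), (20,X), (21,X), (21,Y), (26,Y), (27,Y), (28,X), (29,Y), (32,Y)
ranks: 8->1, 9->2, 10->3, 12->4, 17->5.5, 17->5.5, 20->7, 21->8.5, 21->8.5, 26->10, 27->11, 28->12, 29->13, 32->14
Step 2: Rank sum for X: R1 = 1 + 2 + 5.5 + 7 + 8.5 + 12 = 36.
Step 3: U_X = R1 - n1(n1+1)/2 = 36 - 6*7/2 = 36 - 21 = 15.
       U_Y = n1*n2 - U_X = 48 - 15 = 33.
Step 4: Ties are present, so use the tie-corrected normal approximation (with continuity correction) for the p-value.
Step 5: p-value = 0.271435; compare to alpha = 0.05. fail to reject H0.

U_X = 15, p = 0.271435, fail to reject H0 at alpha = 0.05.


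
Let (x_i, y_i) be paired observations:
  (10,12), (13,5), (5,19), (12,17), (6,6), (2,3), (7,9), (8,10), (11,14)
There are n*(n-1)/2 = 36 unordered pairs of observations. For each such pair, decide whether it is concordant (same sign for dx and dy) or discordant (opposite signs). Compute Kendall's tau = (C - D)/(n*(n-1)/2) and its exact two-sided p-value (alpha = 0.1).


Step 1: Enumerate the 36 unordered pairs (i,j) with i<j and classify each by sign(x_j-x_i) * sign(y_j-y_i).
  (1,2):dx=+3,dy=-7->D; (1,3):dx=-5,dy=+7->D; (1,4):dx=+2,dy=+5->C; (1,5):dx=-4,dy=-6->C
  (1,6):dx=-8,dy=-9->C; (1,7):dx=-3,dy=-3->C; (1,8):dx=-2,dy=-2->C; (1,9):dx=+1,dy=+2->C
  (2,3):dx=-8,dy=+14->D; (2,4):dx=-1,dy=+12->D; (2,5):dx=-7,dy=+1->D; (2,6):dx=-11,dy=-2->C
  (2,7):dx=-6,dy=+4->D; (2,8):dx=-5,dy=+5->D; (2,9):dx=-2,dy=+9->D; (3,4):dx=+7,dy=-2->D
  (3,5):dx=+1,dy=-13->D; (3,6):dx=-3,dy=-16->C; (3,7):dx=+2,dy=-10->D; (3,8):dx=+3,dy=-9->D
  (3,9):dx=+6,dy=-5->D; (4,5):dx=-6,dy=-11->C; (4,6):dx=-10,dy=-14->C; (4,7):dx=-5,dy=-8->C
  (4,8):dx=-4,dy=-7->C; (4,9):dx=-1,dy=-3->C; (5,6):dx=-4,dy=-3->C; (5,7):dx=+1,dy=+3->C
  (5,8):dx=+2,dy=+4->C; (5,9):dx=+5,dy=+8->C; (6,7):dx=+5,dy=+6->C; (6,8):dx=+6,dy=+7->C
  (6,9):dx=+9,dy=+11->C; (7,8):dx=+1,dy=+1->C; (7,9):dx=+4,dy=+5->C; (8,9):dx=+3,dy=+4->C
Step 2: C = 23, D = 13, total pairs = 36.
Step 3: tau = (C - D)/(n(n-1)/2) = (23 - 13)/36 = 0.277778.
Step 4: Exact two-sided p-value (enumerate n! = 362880 permutations of y under H0): p = 0.358488.
Step 5: alpha = 0.1. fail to reject H0.

tau_b = 0.2778 (C=23, D=13), p = 0.358488, fail to reject H0.


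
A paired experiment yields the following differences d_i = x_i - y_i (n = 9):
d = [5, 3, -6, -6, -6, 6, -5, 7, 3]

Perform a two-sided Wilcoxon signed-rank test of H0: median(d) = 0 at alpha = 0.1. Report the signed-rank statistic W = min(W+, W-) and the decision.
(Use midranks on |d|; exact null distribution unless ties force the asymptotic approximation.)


Step 1: Drop any zero differences (none here) and take |d_i|.
|d| = [5, 3, 6, 6, 6, 6, 5, 7, 3]
Step 2: Midrank |d_i| (ties get averaged ranks).
ranks: |5|->3.5, |3|->1.5, |6|->6.5, |6|->6.5, |6|->6.5, |6|->6.5, |5|->3.5, |7|->9, |3|->1.5
Step 3: Attach original signs; sum ranks with positive sign and with negative sign.
W+ = 3.5 + 1.5 + 6.5 + 9 + 1.5 = 22
W- = 6.5 + 6.5 + 6.5 + 3.5 = 23
(Check: W+ + W- = 45 should equal n(n+1)/2 = 45.)
Step 4: Test statistic W = min(W+, W-) = 22.
Step 5: Ties in |d|, so use the tie-corrected normal approximation.
        E[W] = n(n+1)/4 = 9*10/4 = 22.5.
        Tie groups: |d|=3 (t=2), |d|=5 (t=2), |d|=6 (t=4); sum(t^3 - t) = 72.
        Var[W] = n(n+1)(2n+1)/24 - sum(t^3-t)/48 = 1710/24 - 72/48 = 69.75.
        z = (W - E[W]) / sqrt(Var[W]) = (22 - 22.5) / 8.3516 = -0.0599.
        Two-sided p = 2*Phi(z) = 0.952260.
Step 6: alpha = 0.1. fail to reject H0.

W+ = 22, W- = 23, W = min = 22, p = 0.952260, fail to reject H0.


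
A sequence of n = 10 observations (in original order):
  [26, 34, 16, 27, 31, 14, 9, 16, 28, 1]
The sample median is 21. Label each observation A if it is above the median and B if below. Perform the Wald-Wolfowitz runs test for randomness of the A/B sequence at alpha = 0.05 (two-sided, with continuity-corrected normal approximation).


Step 1: Compute median = 21; label A = above, B = below.
Labels in order: AABAABBBAB  (n_A = 5, n_B = 5)
Step 2: Count runs R = 6.
Step 3: Under H0 (random ordering), E[R] = 2*n_A*n_B/(n_A+n_B) + 1 = 2*5*5/10 + 1 = 6.0000.
        Var[R] = 2*n_A*n_B*(2*n_A*n_B - n_A - n_B) / ((n_A+n_B)^2 * (n_A+n_B-1)) = 2000/900 = 2.2222.
        SD[R] = 1.4907.
Step 4: R = E[R], so z = 0 with no continuity correction.
Step 5: Two-sided p-value via normal approximation = 2*(1 - Phi(|z|)) = 1.000000.
Step 6: alpha = 0.05. fail to reject H0.

R = 6, z = 0.0000, p = 1.000000, fail to reject H0.


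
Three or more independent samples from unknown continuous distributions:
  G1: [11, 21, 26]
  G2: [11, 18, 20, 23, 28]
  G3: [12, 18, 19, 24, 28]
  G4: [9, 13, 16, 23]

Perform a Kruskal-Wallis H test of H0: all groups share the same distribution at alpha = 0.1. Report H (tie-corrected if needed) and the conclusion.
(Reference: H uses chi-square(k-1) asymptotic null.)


Step 1: Combine all N = 17 observations and assign midranks.
sorted (value, group, rank): (9,G4,1), (11,G1,2.5), (11,G2,2.5), (12,G3,4), (13,G4,5), (16,G4,6), (18,G2,7.5), (18,G3,7.5), (19,G3,9), (20,G2,10), (21,G1,11), (23,G2,12.5), (23,G4,12.5), (24,G3,14), (26,G1,15), (28,G2,16.5), (28,G3,16.5)
Step 2: Sum ranks within each group.
R_1 = 28.5 (n_1 = 3)
R_2 = 49 (n_2 = 5)
R_3 = 51 (n_3 = 5)
R_4 = 24.5 (n_4 = 4)
Step 3: H = 12/(N(N+1)) * sum(R_i^2/n_i) - 3(N+1)
     = 12/(17*18) * (28.5^2/3 + 49^2/5 + 51^2/5 + 24.5^2/4) - 3*18
     = 0.039216 * 1421.21 - 54
     = 1.733824.
Step 4: Ties present; correction factor C = 1 - 24/(17^3 - 17) = 0.995098. Corrected H = 1.733824 / 0.995098 = 1.742365.
Step 5: Under H0, H ~ chi^2(3); p-value = 0.627557.
Step 6: alpha = 0.1. fail to reject H0.

H = 1.7424, df = 3, p = 0.627557, fail to reject H0.


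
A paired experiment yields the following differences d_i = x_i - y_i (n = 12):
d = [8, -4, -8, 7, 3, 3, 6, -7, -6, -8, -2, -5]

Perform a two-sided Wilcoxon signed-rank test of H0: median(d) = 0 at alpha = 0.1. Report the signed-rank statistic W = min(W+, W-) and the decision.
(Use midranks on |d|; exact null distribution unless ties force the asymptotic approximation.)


Step 1: Drop any zero differences (none here) and take |d_i|.
|d| = [8, 4, 8, 7, 3, 3, 6, 7, 6, 8, 2, 5]
Step 2: Midrank |d_i| (ties get averaged ranks).
ranks: |8|->11, |4|->4, |8|->11, |7|->8.5, |3|->2.5, |3|->2.5, |6|->6.5, |7|->8.5, |6|->6.5, |8|->11, |2|->1, |5|->5
Step 3: Attach original signs; sum ranks with positive sign and with negative sign.
W+ = 11 + 8.5 + 2.5 + 2.5 + 6.5 = 31
W- = 4 + 11 + 8.5 + 6.5 + 11 + 1 + 5 = 47
(Check: W+ + W- = 78 should equal n(n+1)/2 = 78.)
Step 4: Test statistic W = min(W+, W-) = 31.
Step 5: Ties in |d|, so use the tie-corrected normal approximation.
        E[W] = n(n+1)/4 = 12*13/4 = 39.
        Tie groups: |d|=3 (t=2), |d|=6 (t=2), |d|=7 (t=2), |d|=8 (t=3); sum(t^3 - t) = 42.
        Var[W] = n(n+1)(2n+1)/24 - sum(t^3-t)/48 = 3900/24 - 42/48 = 161.625.
        z = (W - E[W]) / sqrt(Var[W]) = (31 - 39) / 12.7132 = -0.6293.
        Two-sided p = 2*Phi(z) = 0.529174.
Step 6: alpha = 0.1. fail to reject H0.

W+ = 31, W- = 47, W = min = 31, p = 0.529174, fail to reject H0.


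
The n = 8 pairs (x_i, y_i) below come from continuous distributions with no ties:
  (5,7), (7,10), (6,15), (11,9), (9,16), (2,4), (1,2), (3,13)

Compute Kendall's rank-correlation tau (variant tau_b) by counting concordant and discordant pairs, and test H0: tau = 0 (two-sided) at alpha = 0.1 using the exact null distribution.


Step 1: Enumerate the 28 unordered pairs (i,j) with i<j and classify each by sign(x_j-x_i) * sign(y_j-y_i).
  (1,2):dx=+2,dy=+3->C; (1,3):dx=+1,dy=+8->C; (1,4):dx=+6,dy=+2->C; (1,5):dx=+4,dy=+9->C
  (1,6):dx=-3,dy=-3->C; (1,7):dx=-4,dy=-5->C; (1,8):dx=-2,dy=+6->D; (2,3):dx=-1,dy=+5->D
  (2,4):dx=+4,dy=-1->D; (2,5):dx=+2,dy=+6->C; (2,6):dx=-5,dy=-6->C; (2,7):dx=-6,dy=-8->C
  (2,8):dx=-4,dy=+3->D; (3,4):dx=+5,dy=-6->D; (3,5):dx=+3,dy=+1->C; (3,6):dx=-4,dy=-11->C
  (3,7):dx=-5,dy=-13->C; (3,8):dx=-3,dy=-2->C; (4,5):dx=-2,dy=+7->D; (4,6):dx=-9,dy=-5->C
  (4,7):dx=-10,dy=-7->C; (4,8):dx=-8,dy=+4->D; (5,6):dx=-7,dy=-12->C; (5,7):dx=-8,dy=-14->C
  (5,8):dx=-6,dy=-3->C; (6,7):dx=-1,dy=-2->C; (6,8):dx=+1,dy=+9->C; (7,8):dx=+2,dy=+11->C
Step 2: C = 21, D = 7, total pairs = 28.
Step 3: tau = (C - D)/(n(n-1)/2) = (21 - 7)/28 = 0.500000.
Step 4: Exact two-sided p-value (enumerate n! = 40320 permutations of y under H0): p = 0.108681.
Step 5: alpha = 0.1. fail to reject H0.

tau_b = 0.5000 (C=21, D=7), p = 0.108681, fail to reject H0.


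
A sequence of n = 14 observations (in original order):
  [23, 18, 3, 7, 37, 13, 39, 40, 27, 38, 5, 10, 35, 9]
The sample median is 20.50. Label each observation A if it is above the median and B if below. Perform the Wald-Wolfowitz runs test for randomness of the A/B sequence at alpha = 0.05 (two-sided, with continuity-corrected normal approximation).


Step 1: Compute median = 20.50; label A = above, B = below.
Labels in order: ABBBABAAAABBAB  (n_A = 7, n_B = 7)
Step 2: Count runs R = 8.
Step 3: Under H0 (random ordering), E[R] = 2*n_A*n_B/(n_A+n_B) + 1 = 2*7*7/14 + 1 = 8.0000.
        Var[R] = 2*n_A*n_B*(2*n_A*n_B - n_A - n_B) / ((n_A+n_B)^2 * (n_A+n_B-1)) = 8232/2548 = 3.2308.
        SD[R] = 1.7974.
Step 4: R = E[R], so z = 0 with no continuity correction.
Step 5: Two-sided p-value via normal approximation = 2*(1 - Phi(|z|)) = 1.000000.
Step 6: alpha = 0.05. fail to reject H0.

R = 8, z = 0.0000, p = 1.000000, fail to reject H0.


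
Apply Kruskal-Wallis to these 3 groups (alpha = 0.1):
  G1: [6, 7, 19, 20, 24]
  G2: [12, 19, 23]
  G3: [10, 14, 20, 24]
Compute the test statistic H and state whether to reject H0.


Step 1: Combine all N = 12 observations and assign midranks.
sorted (value, group, rank): (6,G1,1), (7,G1,2), (10,G3,3), (12,G2,4), (14,G3,5), (19,G1,6.5), (19,G2,6.5), (20,G1,8.5), (20,G3,8.5), (23,G2,10), (24,G1,11.5), (24,G3,11.5)
Step 2: Sum ranks within each group.
R_1 = 29.5 (n_1 = 5)
R_2 = 20.5 (n_2 = 3)
R_3 = 28 (n_3 = 4)
Step 3: H = 12/(N(N+1)) * sum(R_i^2/n_i) - 3(N+1)
     = 12/(12*13) * (29.5^2/5 + 20.5^2/3 + 28^2/4) - 3*13
     = 0.076923 * 510.133 - 39
     = 0.241026.
Step 4: Ties present; correction factor C = 1 - 18/(12^3 - 12) = 0.989510. Corrected H = 0.241026 / 0.989510 = 0.243581.
Step 5: Under H0, H ~ chi^2(2); p-value = 0.885334.
Step 6: alpha = 0.1. fail to reject H0.

H = 0.2436, df = 2, p = 0.885334, fail to reject H0.


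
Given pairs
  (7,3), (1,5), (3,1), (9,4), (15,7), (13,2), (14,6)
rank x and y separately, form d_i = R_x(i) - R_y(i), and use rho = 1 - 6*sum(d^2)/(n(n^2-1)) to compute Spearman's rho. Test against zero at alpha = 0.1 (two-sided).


Step 1: Rank x and y separately (midranks; no ties here).
rank(x): 7->3, 1->1, 3->2, 9->4, 15->7, 13->5, 14->6
rank(y): 3->3, 5->5, 1->1, 4->4, 7->7, 2->2, 6->6
Step 2: d_i = R_x(i) - R_y(i); compute d_i^2.
  (3-3)^2=0, (1-5)^2=16, (2-1)^2=1, (4-4)^2=0, (7-7)^2=0, (5-2)^2=9, (6-6)^2=0
sum(d^2) = 26.
Step 3: rho = 1 - 6*26 / (7*(7^2 - 1)) = 1 - 156/336 = 0.535714.
Step 4: Under H0, t = rho * sqrt((n-2)/(1-rho^2)) = 1.4186 ~ t(5).
Step 5: Two-sided p-value from the t-distribution with 5 df = 0.215217.
Step 6: alpha = 0.1. fail to reject H0.

rho = 0.5357, p = 0.215217, fail to reject H0 at alpha = 0.1.


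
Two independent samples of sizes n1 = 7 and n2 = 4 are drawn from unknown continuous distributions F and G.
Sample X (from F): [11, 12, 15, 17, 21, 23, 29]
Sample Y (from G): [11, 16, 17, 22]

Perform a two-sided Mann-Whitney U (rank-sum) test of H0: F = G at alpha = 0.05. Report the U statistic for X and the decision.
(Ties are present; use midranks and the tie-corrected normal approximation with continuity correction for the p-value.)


Step 1: Combine and sort all 11 observations; assign midranks.
sorted (value, group): (11,X), (11,Y), (12,X), (15,X), (16,Y), (17,X), (17,Y), (21,X), (22,Y), (23,X), (29,X)
ranks: 11->1.5, 11->1.5, 12->3, 15->4, 16->5, 17->6.5, 17->6.5, 21->8, 22->9, 23->10, 29->11
Step 2: Rank sum for X: R1 = 1.5 + 3 + 4 + 6.5 + 8 + 10 + 11 = 44.
Step 3: U_X = R1 - n1(n1+1)/2 = 44 - 7*8/2 = 44 - 28 = 16.
       U_Y = n1*n2 - U_X = 28 - 16 = 12.
Step 4: Ties are present, so use the tie-corrected normal approximation (with continuity correction) for the p-value.
Step 5: p-value = 0.775820; compare to alpha = 0.05. fail to reject H0.

U_X = 16, p = 0.775820, fail to reject H0 at alpha = 0.05.


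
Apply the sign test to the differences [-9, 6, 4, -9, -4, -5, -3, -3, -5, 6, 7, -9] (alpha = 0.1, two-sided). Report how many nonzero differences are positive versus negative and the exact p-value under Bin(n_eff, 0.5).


Step 1: Discard zero differences. Original n = 12; n_eff = number of nonzero differences = 12.
Nonzero differences (with sign): -9, +6, +4, -9, -4, -5, -3, -3, -5, +6, +7, -9
Step 2: Count signs: positive = 4, negative = 8.
Step 3: Under H0: P(positive) = 0.5, so the number of positives S ~ Bin(12, 0.5).
Step 4: Two-sided exact p-value = sum of Bin(12,0.5) probabilities at or below the observed probability = 0.387695.
Step 5: alpha = 0.1. fail to reject H0.

n_eff = 12, pos = 4, neg = 8, p = 0.387695, fail to reject H0.
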